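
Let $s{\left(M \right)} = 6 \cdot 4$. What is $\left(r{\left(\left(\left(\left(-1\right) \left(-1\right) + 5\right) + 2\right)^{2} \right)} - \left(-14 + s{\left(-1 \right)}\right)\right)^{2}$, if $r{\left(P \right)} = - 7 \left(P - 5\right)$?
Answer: $178929$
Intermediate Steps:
$s{\left(M \right)} = 24$
$r{\left(P \right)} = 35 - 7 P$ ($r{\left(P \right)} = - 7 \left(-5 + P\right) = 35 - 7 P$)
$\left(r{\left(\left(\left(\left(-1\right) \left(-1\right) + 5\right) + 2\right)^{2} \right)} - \left(-14 + s{\left(-1 \right)}\right)\right)^{2} = \left(\left(35 - 7 \left(\left(\left(-1\right) \left(-1\right) + 5\right) + 2\right)^{2}\right) + \left(14 - 24\right)\right)^{2} = \left(\left(35 - 7 \left(\left(1 + 5\right) + 2\right)^{2}\right) + \left(14 - 24\right)\right)^{2} = \left(\left(35 - 7 \left(6 + 2\right)^{2}\right) - 10\right)^{2} = \left(\left(35 - 7 \cdot 8^{2}\right) - 10\right)^{2} = \left(\left(35 - 448\right) - 10\right)^{2} = \left(-413 - 10\right)^{2} = \left(-423\right)^{2} = 178929$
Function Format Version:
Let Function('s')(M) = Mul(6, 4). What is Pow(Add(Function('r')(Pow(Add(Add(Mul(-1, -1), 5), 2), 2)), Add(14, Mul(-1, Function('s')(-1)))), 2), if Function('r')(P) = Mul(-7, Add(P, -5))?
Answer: 178929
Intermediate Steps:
Function('s')(M) = 24
Function('r')(P) = Add(35, Mul(-7, P)) (Function('r')(P) = Mul(-7, Add(-5, P)) = Add(35, Mul(-7, P)))
Pow(Add(Function('r')(Pow(Add(Add(Mul(-1, -1), 5), 2), 2)), Add(14, Mul(-1, Function('s')(-1)))), 2) = Pow(Add(Add(35, Mul(-7, Pow(Add(Add(Mul(-1, -1), 5), 2), 2))), Add(14, Mul(-1, 24))), 2) = Pow(Add(Add(35, Mul(-7, Pow(Add(Add(1, 5), 2), 2))), Add(14, -24)), 2) = Pow(Add(Add(35, Mul(-7, Pow(Add(6, 2), 2))), -10), 2) = Pow(Add(Add(35, Mul(-7, Pow(8, 2))), -10), 2) = Pow(Add(Add(35, Mul(-7, 64)), -10), 2) = Pow(Add(Add(35, -448), -10), 2) = Pow(Add(-413, -10), 2) = Pow(-423, 2) = 178929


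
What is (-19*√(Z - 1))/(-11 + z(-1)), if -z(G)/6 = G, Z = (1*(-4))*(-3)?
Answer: 19*√11/5 ≈ 12.603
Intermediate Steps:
Z = 12 (Z = -4*(-3) = 12)
z(G) = -6*G
(-19*√(Z - 1))/(-11 + z(-1)) = (-19*√(12 - 1))/(-11 - 6*(-1)) = (-19*√11)/(-11 + 6) = -19*√11/(-5) = -19*√11*(-⅕) = 19*√11/5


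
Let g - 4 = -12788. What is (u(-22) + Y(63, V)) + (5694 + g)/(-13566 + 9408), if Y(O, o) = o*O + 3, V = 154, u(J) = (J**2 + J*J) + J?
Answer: 22146974/2079 ≈ 10653.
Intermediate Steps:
g = -12784 (g = 4 - 12788 = -12784)
u(J) = J + 2*J**2 (u(J) = (J**2 + J**2) + J = 2*J**2 + J = J + 2*J**2)
Y(O, o) = 3 + O*o (Y(O, o) = O*o + 3 = 3 + O*o)
(u(-22) + Y(63, V)) + (5694 + g)/(-13566 + 9408) = (-22*(1 + 2*(-22)) + (3 + 63*154)) + (5694 - 12784)/(-13566 + 9408) = (-22*(1 - 44) + (3 + 9702)) - 7090/(-4158) = (-22*(-43) + 9705) - 7090*(-1/4158) = (946 + 9705) + 3545/2079 = 10651 + 3545/2079 = 22146974/2079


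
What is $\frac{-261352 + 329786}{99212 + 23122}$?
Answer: $\frac{34217}{61167} \approx 0.5594$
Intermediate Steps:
$\frac{-261352 + 329786}{99212 + 23122} = \frac{68434}{122334} = 68434 \cdot \frac{1}{122334} = \frac{34217}{61167}$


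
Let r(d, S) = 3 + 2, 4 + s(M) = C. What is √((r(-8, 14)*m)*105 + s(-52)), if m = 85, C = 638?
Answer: √45259 ≈ 212.74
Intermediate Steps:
s(M) = 634 (s(M) = -4 + 638 = 634)
r(d, S) = 5
√((r(-8, 14)*m)*105 + s(-52)) = √((5*85)*105 + 634) = √(425*105 + 634) = √(44625 + 634) = √45259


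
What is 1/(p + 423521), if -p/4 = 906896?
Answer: -1/3204063 ≈ -3.1210e-7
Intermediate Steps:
p = -3627584 (p = -4*906896 = -3627584)
1/(p + 423521) = 1/(-3627584 + 423521) = 1/(-3204063) = -1/3204063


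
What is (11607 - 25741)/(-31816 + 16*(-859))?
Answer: 7067/22780 ≈ 0.31023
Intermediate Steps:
(11607 - 25741)/(-31816 + 16*(-859)) = -14134/(-31816 - 13744) = -14134/(-45560) = -14134*(-1/45560) = 7067/22780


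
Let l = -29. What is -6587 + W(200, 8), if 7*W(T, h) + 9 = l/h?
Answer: -368973/56 ≈ -6588.8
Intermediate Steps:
W(T, h) = -9/7 - 29/(7*h) (W(T, h) = -9/7 + (-29/h)/7 = -9/7 - 29/(7*h))
-6587 + W(200, 8) = -6587 + (⅐)*(-29 - 9*8)/8 = -6587 + (⅐)*(⅛)*(-29 - 72) = -6587 + (⅐)*(⅛)*(-101) = -6587 - 101/56 = -368973/56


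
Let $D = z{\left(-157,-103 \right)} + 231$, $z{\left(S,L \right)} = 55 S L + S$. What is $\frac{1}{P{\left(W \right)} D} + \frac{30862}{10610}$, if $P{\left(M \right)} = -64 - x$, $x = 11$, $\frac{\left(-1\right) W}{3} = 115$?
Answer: $\frac{205883255674}{70780291425} \approx 2.9088$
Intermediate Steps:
$W = -345$ ($W = \left(-3\right) 115 = -345$)
$z{\left(S,L \right)} = S + 55 L S$ ($z{\left(S,L \right)} = 55 L S + S = S + 55 L S$)
$P{\left(M \right)} = -75$ ($P{\left(M \right)} = -64 - 11 = -75$)
$D = 889479$ ($D = - 157 \left(1 + 55 \left(-103\right)\right) + 231 = - 157 \left(1 - 5665\right) + 231 = \left(-157\right) \left(-5664\right) + 231 = 889248 + 231 = 889479$)
$\frac{1}{P{\left(W \right)} D} + \frac{30862}{10610} = \frac{1}{\left(-75\right) 889479} + \frac{30862}{10610} = \left(- \frac{1}{75}\right) \frac{1}{889479} + 30862 \cdot \frac{1}{10610} = - \frac{1}{66710925} + \frac{15431}{5305} = \frac{205883255674}{70780291425}$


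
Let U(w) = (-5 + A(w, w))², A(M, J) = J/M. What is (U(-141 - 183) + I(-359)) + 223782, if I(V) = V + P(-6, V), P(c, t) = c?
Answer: 223433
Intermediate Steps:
U(w) = 16 (U(w) = (-5 + w/w)² = (-5 + 1)² = (-4)² = 16)
I(V) = -6 + V (I(V) = V - 6 = -6 + V)
(U(-141 - 183) + I(-359)) + 223782 = (16 + (-6 - 359)) + 223782 = (16 - 365) + 223782 = -349 + 223782 = 223433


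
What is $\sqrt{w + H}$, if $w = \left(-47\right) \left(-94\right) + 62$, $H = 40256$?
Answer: $8 \sqrt{699} \approx 211.51$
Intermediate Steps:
$w = 4480$ ($w = 4418 + 62 = 4480$)
$\sqrt{w + H} = \sqrt{4480 + 40256} = \sqrt{44736} = 8 \sqrt{699}$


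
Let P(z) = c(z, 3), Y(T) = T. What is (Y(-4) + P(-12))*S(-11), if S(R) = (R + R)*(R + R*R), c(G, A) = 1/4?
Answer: 9075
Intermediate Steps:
c(G, A) = ¼
P(z) = ¼
S(R) = 2*R*(R + R²) (S(R) = (2*R)*(R + R²) = 2*R*(R + R²))
(Y(-4) + P(-12))*S(-11) = (-4 + ¼)*(2*(-11)²*(1 - 11)) = -15*121*(-10)/2 = -15/4*(-2420) = 9075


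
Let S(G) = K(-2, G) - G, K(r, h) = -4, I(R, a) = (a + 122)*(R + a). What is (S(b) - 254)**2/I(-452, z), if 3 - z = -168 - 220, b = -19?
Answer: -57121/31293 ≈ -1.8254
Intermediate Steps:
z = 391 (z = 3 - (-168 - 220) = 3 - 1*(-388) = 3 + 388 = 391)
I(R, a) = (122 + a)*(R + a)
S(G) = -4 - G
(S(b) - 254)**2/I(-452, z) = ((-4 - 1*(-19)) - 254)**2/(391**2 + 122*(-452) + 122*391 - 452*391) = ((-4 + 19) - 254)**2/(152881 - 55144 + 47702 - 176732) = (15 - 254)**2/(-31293) = (-239)**2*(-1/31293) = 57121*(-1/31293) = -57121/31293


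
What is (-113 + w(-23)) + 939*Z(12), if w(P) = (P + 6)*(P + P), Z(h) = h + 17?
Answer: 27900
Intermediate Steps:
Z(h) = 17 + h
w(P) = 2*P*(6 + P) (w(P) = (6 + P)*(2*P) = 2*P*(6 + P))
(-113 + w(-23)) + 939*Z(12) = (-113 + 2*(-23)*(6 - 23)) + 939*(17 + 12) = (-113 + 2*(-23)*(-17)) + 939*29 = (-113 + 782) + 27231 = 669 + 27231 = 27900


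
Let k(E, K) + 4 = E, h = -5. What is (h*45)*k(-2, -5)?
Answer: 1350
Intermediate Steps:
k(E, K) = -4 + E
(h*45)*k(-2, -5) = (-5*45)*(-4 - 2) = -225*(-6) = 1350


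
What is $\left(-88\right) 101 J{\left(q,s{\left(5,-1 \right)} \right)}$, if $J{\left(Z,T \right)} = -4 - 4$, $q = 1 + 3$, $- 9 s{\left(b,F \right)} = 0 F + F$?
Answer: $71104$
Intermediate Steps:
$s{\left(b,F \right)} = - \frac{F}{9}$ ($s{\left(b,F \right)} = - \frac{0 F + F}{9} = - \frac{0 + F}{9} = - \frac{F}{9}$)
$q = 4$
$J{\left(Z,T \right)} = -8$ ($J{\left(Z,T \right)} = -4 - 4 = -8$)
$\left(-88\right) 101 J{\left(q,s{\left(5,-1 \right)} \right)} = \left(-88\right) 101 \left(-8\right) = \left(-8888\right) \left(-8\right) = 71104$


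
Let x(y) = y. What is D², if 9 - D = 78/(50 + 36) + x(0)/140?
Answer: 121104/1849 ≈ 65.497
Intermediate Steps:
D = 348/43 (D = 9 - (78/(50 + 36) + 0/140) = 9 - (78/86 + 0*(1/140)) = 9 - (78*(1/86) + 0) = 9 - (39/43 + 0) = 9 - 1*39/43 = 9 - 39/43 = 348/43 ≈ 8.0930)
D² = (348/43)² = 121104/1849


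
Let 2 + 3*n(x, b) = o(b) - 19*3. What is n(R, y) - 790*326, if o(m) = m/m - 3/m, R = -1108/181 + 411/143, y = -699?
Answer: -180033973/699 ≈ -2.5756e+5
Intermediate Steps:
R = -84053/25883 (R = -1108*1/181 + 411*(1/143) = -1108/181 + 411/143 = -84053/25883 ≈ -3.2474)
o(m) = 1 - 3/m
n(x, b) = -59/3 + (-3 + b)/(3*b) (n(x, b) = -⅔ + ((-3 + b)/b - 19*3)/3 = -⅔ + ((-3 + b)/b - 57)/3 = -⅔ + (-57 + (-3 + b)/b)/3 = -⅔ + (-19 + (-3 + b)/(3*b)) = -59/3 + (-3 + b)/(3*b))
n(R, y) - 790*326 = (-58/3 - 1/(-699)) - 790*326 = (-58/3 - 1*(-1/699)) - 257540 = (-58/3 + 1/699) - 257540 = -13513/699 - 257540 = -180033973/699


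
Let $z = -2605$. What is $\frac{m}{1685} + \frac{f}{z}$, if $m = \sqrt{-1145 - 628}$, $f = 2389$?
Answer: $- \frac{2389}{2605} + \frac{3 i \sqrt{197}}{1685} \approx -0.91708 + 0.024989 i$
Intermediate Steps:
$m = 3 i \sqrt{197}$ ($m = \sqrt{-1773} = 3 i \sqrt{197} \approx 42.107 i$)
$\frac{m}{1685} + \frac{f}{z} = \frac{3 i \sqrt{197}}{1685} + \frac{2389}{-2605} = 3 i \sqrt{197} \cdot \frac{1}{1685} + 2389 \left(- \frac{1}{2605}\right) = \frac{3 i \sqrt{197}}{1685} - \frac{2389}{2605} = - \frac{2389}{2605} + \frac{3 i \sqrt{197}}{1685}$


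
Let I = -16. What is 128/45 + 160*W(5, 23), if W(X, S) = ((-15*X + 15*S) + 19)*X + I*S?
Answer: 7754528/45 ≈ 1.7232e+5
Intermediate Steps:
W(X, S) = -16*S + X*(19 - 15*X + 15*S) (W(X, S) = ((-15*X + 15*S) + 19)*X - 16*S = (19 - 15*X + 15*S)*X - 16*S = X*(19 - 15*X + 15*S) - 16*S = -16*S + X*(19 - 15*X + 15*S))
128/45 + 160*W(5, 23) = 128/45 + 160*(-16*23 - 15*5² + 19*5 + 15*23*5) = 128*(1/45) + 160*(-368 - 15*25 + 95 + 1725) = 128/45 + 160*(-368 - 375 + 95 + 1725) = 128/45 + 160*1077 = 128/45 + 172320 = 7754528/45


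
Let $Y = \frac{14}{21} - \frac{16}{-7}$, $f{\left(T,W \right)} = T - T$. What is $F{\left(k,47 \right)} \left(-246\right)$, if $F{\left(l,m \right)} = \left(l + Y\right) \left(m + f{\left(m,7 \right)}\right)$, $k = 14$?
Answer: $- \frac{1372024}{7} \approx -1.96 \cdot 10^{5}$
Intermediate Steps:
$f{\left(T,W \right)} = 0$
$Y = \frac{62}{21}$ ($Y = 14 \cdot \frac{1}{21} - - \frac{16}{7} = \frac{2}{3} + \frac{16}{7} = \frac{62}{21} \approx 2.9524$)
$F{\left(l,m \right)} = m \left(\frac{62}{21} + l\right)$ ($F{\left(l,m \right)} = \left(l + \frac{62}{21}\right) \left(m + 0\right) = \left(\frac{62}{21} + l\right) m = m \left(\frac{62}{21} + l\right)$)
$F{\left(k,47 \right)} \left(-246\right) = \frac{1}{21} \cdot 47 \left(62 + 21 \cdot 14\right) \left(-246\right) = \frac{1}{21} \cdot 47 \left(62 + 294\right) \left(-246\right) = \frac{1}{21} \cdot 47 \cdot 356 \left(-246\right) = \frac{16732}{21} \left(-246\right) = - \frac{1372024}{7}$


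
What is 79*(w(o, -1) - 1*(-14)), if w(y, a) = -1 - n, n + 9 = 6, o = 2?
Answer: 1264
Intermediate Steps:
n = -3 (n = -9 + 6 = -3)
w(y, a) = 2 (w(y, a) = -1 - 1*(-3) = -1 + 3 = 2)
79*(w(o, -1) - 1*(-14)) = 79*(2 - 1*(-14)) = 79*(2 + 14) = 79*16 = 1264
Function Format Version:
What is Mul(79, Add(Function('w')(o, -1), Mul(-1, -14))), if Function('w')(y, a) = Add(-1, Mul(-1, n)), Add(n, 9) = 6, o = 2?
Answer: 1264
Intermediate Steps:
n = -3 (n = Add(-9, 6) = -3)
Function('w')(y, a) = 2 (Function('w')(y, a) = Add(-1, Mul(-1, -3)) = Add(-1, 3) = 2)
Mul(79, Add(Function('w')(o, -1), Mul(-1, -14))) = Mul(79, Add(2, Mul(-1, -14))) = Mul(79, Add(2, 14)) = Mul(79, 16) = 1264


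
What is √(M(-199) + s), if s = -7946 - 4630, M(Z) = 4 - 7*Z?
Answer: I*√11179 ≈ 105.73*I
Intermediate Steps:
s = -12576
√(M(-199) + s) = √((4 - 7*(-199)) - 12576) = √((4 + 1393) - 12576) = √(1397 - 12576) = √(-11179) = I*√11179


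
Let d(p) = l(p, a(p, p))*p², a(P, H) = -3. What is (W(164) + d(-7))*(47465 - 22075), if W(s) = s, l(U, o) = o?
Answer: 431630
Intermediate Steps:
d(p) = -3*p²
(W(164) + d(-7))*(47465 - 22075) = (164 - 3*(-7)²)*(47465 - 22075) = (164 - 3*49)*25390 = (164 - 147)*25390 = 17*25390 = 431630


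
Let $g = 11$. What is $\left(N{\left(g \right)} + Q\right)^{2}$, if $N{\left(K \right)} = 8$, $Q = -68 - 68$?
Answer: $16384$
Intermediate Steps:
$Q = -136$ ($Q = -68 - 68 = -136$)
$\left(N{\left(g \right)} + Q\right)^{2} = \left(8 - 136\right)^{2} = \left(-128\right)^{2} = 16384$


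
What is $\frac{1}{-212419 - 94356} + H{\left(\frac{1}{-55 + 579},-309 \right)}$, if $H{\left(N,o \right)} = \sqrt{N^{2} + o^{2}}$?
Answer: $- \frac{1}{306775} + \frac{\sqrt{26216791057}}{524} \approx 309.0$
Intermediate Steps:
$\frac{1}{-212419 - 94356} + H{\left(\frac{1}{-55 + 579},-309 \right)} = \frac{1}{-212419 - 94356} + \sqrt{\left(\frac{1}{-55 + 579}\right)^{2} + \left(-309\right)^{2}} = \frac{1}{-306775} + \sqrt{\left(\frac{1}{524}\right)^{2} + 95481} = - \frac{1}{306775} + \sqrt{\left(\frac{1}{524}\right)^{2} + 95481} = - \frac{1}{306775} + \sqrt{\frac{1}{274576} + 95481} = - \frac{1}{306775} + \sqrt{\frac{26216791057}{274576}} = - \frac{1}{306775} + \frac{\sqrt{26216791057}}{524}$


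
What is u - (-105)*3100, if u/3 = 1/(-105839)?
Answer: 34450594497/105839 ≈ 3.2550e+5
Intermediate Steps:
u = -3/105839 (u = 3/(-105839) = 3*(-1/105839) = -3/105839 ≈ -2.8345e-5)
u - (-105)*3100 = -3/105839 - (-105)*3100 = -3/105839 - 1*(-325500) = -3/105839 + 325500 = 34450594497/105839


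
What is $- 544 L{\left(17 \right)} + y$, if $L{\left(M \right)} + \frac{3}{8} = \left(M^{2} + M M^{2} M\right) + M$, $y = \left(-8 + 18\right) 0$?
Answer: $-45601684$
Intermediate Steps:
$y = 0$ ($y = 10 \cdot 0 = 0$)
$L{\left(M \right)} = - \frac{3}{8} + M + M^{2} + M^{4}$ ($L{\left(M \right)} = - \frac{3}{8} + \left(\left(M^{2} + M M^{2} M\right) + M\right) = - \frac{3}{8} + \left(\left(M^{2} + M^{3} M\right) + M\right) = - \frac{3}{8} + \left(\left(M^{2} + M^{4}\right) + M\right) = - \frac{3}{8} + \left(M + M^{2} + M^{4}\right) = - \frac{3}{8} + M + M^{2} + M^{4}$)
$- 544 L{\left(17 \right)} + y = - 544 \left(- \frac{3}{8} + 17 + 17^{2} + 17^{4}\right) + 0 = - 544 \left(- \frac{3}{8} + 17 + 289 + 83521\right) + 0 = \left(-544\right) \frac{670613}{8} + 0 = -45601684 + 0 = -45601684$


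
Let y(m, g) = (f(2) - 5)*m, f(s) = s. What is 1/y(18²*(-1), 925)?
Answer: 1/972 ≈ 0.0010288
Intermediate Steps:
y(m, g) = -3*m (y(m, g) = (2 - 5)*m = -3*m)
1/y(18²*(-1), 925) = 1/(-3*18²*(-1)) = 1/(-972*(-1)) = 1/(-3*(-324)) = 1/972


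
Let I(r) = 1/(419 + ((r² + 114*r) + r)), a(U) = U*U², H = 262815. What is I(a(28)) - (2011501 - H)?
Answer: -847090083673257/484415203 ≈ -1.7487e+6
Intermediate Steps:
a(U) = U³
I(r) = 1/(419 + r² + 115*r) (I(r) = 1/(419 + (r² + 115*r)) = 1/(419 + r² + 115*r))
I(a(28)) - (2011501 - H) = 1/(419 + (28³)² + 115*28³) - (2011501 - 1*262815) = 1/(419 + 21952² + 115*21952) - (2011501 - 262815) = 1/(419 + 481890304 + 2524480) - 1*1748686 = 1/484415203 - 1748686 = -847090083673257/484415203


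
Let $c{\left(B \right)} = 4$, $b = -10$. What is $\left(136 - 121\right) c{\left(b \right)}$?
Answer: $60$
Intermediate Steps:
$\left(136 - 121\right) c{\left(b \right)} = \left(136 - 121\right) 4 = 15 \cdot 4 = 60$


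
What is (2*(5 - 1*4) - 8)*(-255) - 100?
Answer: 1430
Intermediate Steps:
(2*(5 - 1*4) - 8)*(-255) - 100 = (2*(5 - 4) - 8)*(-255) - 100 = (2*1 - 8)*(-255) - 100 = (2 - 8)*(-255) - 100 = -6*(-255) - 100 = 1530 - 100 = 1430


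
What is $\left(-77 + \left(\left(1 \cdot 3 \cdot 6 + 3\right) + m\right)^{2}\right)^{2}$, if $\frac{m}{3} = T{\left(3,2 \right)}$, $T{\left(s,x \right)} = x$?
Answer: $425104$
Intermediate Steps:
$m = 6$ ($m = 3 \cdot 2 = 6$)
$\left(-77 + \left(\left(1 \cdot 3 \cdot 6 + 3\right) + m\right)^{2}\right)^{2} = \left(-77 + \left(\left(1 \cdot 3 \cdot 6 + 3\right) + 6\right)^{2}\right)^{2} = \left(-77 + \left(\left(3 \cdot 6 + 3\right) + 6\right)^{2}\right)^{2} = \left(-77 + \left(\left(18 + 3\right) + 6\right)^{2}\right)^{2} = \left(-77 + \left(21 + 6\right)^{2}\right)^{2} = \left(-77 + 27^{2}\right)^{2} = \left(-77 + 729\right)^{2} = 652^{2} = 425104$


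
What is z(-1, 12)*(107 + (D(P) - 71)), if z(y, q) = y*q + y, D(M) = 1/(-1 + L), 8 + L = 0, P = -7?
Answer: -4199/9 ≈ -466.56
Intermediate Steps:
L = -8 (L = -8 + 0 = -8)
D(M) = -⅑ (D(M) = 1/(-1 - 8) = 1/(-9) = -⅑)
z(y, q) = y + q*y (z(y, q) = q*y + y = y + q*y)
z(-1, 12)*(107 + (D(P) - 71)) = (-(1 + 12))*(107 + (-⅑ - 71)) = (-1*13)*(107 - 640/9) = -13*323/9 = -4199/9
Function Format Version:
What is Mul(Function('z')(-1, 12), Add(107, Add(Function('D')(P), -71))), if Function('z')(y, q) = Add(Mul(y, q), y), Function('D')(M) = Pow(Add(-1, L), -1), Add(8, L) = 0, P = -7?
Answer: Rational(-4199, 9) ≈ -466.56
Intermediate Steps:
L = -8 (L = Add(-8, 0) = -8)
Function('D')(M) = Rational(-1, 9) (Function('D')(M) = Pow(Add(-1, -8), -1) = Pow(-9, -1) = Rational(-1, 9))
Function('z')(y, q) = Add(y, Mul(q, y)) (Function('z')(y, q) = Add(Mul(q, y), y) = Add(y, Mul(q, y)))
Mul(Function('z')(-1, 12), Add(107, Add(Function('D')(P), -71))) = Mul(Mul(-1, Add(1, 12)), Add(107, Add(Rational(-1, 9), -71))) = Mul(Mul(-1, 13), Add(107, Rational(-640, 9))) = Mul(-13, Rational(323, 9)) = Rational(-4199, 9)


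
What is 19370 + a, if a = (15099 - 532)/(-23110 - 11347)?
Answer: 667417523/34457 ≈ 19370.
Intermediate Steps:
a = -14567/34457 (a = 14567/(-34457) = 14567*(-1/34457) = -14567/34457 ≈ -0.42276)
19370 + a = 19370 - 14567/34457 = 667417523/34457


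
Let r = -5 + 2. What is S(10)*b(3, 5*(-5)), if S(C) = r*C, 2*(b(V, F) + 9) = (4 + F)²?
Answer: -6345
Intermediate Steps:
r = -3
b(V, F) = -9 + (4 + F)²/2
S(C) = -3*C
S(10)*b(3, 5*(-5)) = (-3*10)*(-9 + (4 + 5*(-5))²/2) = -30*(-9 + (4 - 25)²/2) = -30*(-9 + (½)*(-21)²) = -30*(-9 + (½)*441) = -30*(-9 + 441/2) = -30*423/2 = -6345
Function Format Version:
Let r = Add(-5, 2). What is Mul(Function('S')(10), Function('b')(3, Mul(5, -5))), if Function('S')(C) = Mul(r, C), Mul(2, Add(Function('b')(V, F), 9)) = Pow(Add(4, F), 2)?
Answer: -6345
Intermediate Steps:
r = -3
Function('b')(V, F) = Add(-9, Mul(Rational(1, 2), Pow(Add(4, F), 2)))
Function('S')(C) = Mul(-3, C)
Mul(Function('S')(10), Function('b')(3, Mul(5, -5))) = Mul(Mul(-3, 10), Add(-9, Mul(Rational(1, 2), Pow(Add(4, Mul(5, -5)), 2)))) = Mul(-30, Add(-9, Mul(Rational(1, 2), Pow(Add(4, -25), 2)))) = Mul(-30, Add(-9, Mul(Rational(1, 2), Pow(-21, 2)))) = Mul(-30, Add(-9, Mul(Rational(1, 2), 441))) = Mul(-30, Add(-9, Rational(441, 2))) = Mul(-30, Rational(423, 2)) = -6345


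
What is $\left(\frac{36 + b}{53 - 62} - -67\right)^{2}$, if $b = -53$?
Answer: $\frac{384400}{81} \approx 4745.7$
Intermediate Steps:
$\left(\frac{36 + b}{53 - 62} - -67\right)^{2} = \left(\frac{36 - 53}{53 - 62} - -67\right)^{2} = \left(- \frac{17}{-9} + 67\right)^{2} = \left(\left(-17\right) \left(- \frac{1}{9}\right) + 67\right)^{2} = \left(\frac{17}{9} + 67\right)^{2} = \left(\frac{620}{9}\right)^{2} = \frac{384400}{81}$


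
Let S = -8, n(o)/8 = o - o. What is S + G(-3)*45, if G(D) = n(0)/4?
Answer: -8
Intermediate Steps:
n(o) = 0 (n(o) = 8*(o - o) = 8*0 = 0)
G(D) = 0 (G(D) = 0/4 = 0*(¼) = 0)
S + G(-3)*45 = -8 + 0*45 = -8 + 0 = -8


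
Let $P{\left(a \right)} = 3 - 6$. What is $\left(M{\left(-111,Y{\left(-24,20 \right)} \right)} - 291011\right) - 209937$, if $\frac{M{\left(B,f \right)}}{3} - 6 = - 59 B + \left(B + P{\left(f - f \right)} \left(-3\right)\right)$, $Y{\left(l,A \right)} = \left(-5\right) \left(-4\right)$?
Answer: $-481589$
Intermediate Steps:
$P{\left(a \right)} = -3$ ($P{\left(a \right)} = 3 - 6 = -3$)
$Y{\left(l,A \right)} = 20$
$M{\left(B,f \right)} = 45 - 174 B$ ($M{\left(B,f \right)} = 18 + 3 \left(- 59 B + \left(B - -9\right)\right) = 18 + 3 \left(- 59 B + \left(B + 9\right)\right) = 18 + 3 \left(- 59 B + \left(9 + B\right)\right) = 18 + 3 \left(9 - 58 B\right) = 18 - \left(-27 + 174 B\right) = 45 - 174 B$)
$\left(M{\left(-111,Y{\left(-24,20 \right)} \right)} - 291011\right) - 209937 = \left(\left(45 - -19314\right) - 291011\right) - 209937 = \left(\left(45 + 19314\right) - 291011\right) - 209937 = \left(19359 - 291011\right) - 209937 = -271652 - 209937 = -481589$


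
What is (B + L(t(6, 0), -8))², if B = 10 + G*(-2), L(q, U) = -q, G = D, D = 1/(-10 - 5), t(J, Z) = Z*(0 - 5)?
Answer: 23104/225 ≈ 102.68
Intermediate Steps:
t(J, Z) = -5*Z (t(J, Z) = Z*(-5) = -5*Z)
D = -1/15 (D = 1/(-15) = -1/15 ≈ -0.066667)
G = -1/15 ≈ -0.066667
B = 152/15 (B = 10 - 1/15*(-2) = 10 + 2/15 = 152/15 ≈ 10.133)
(B + L(t(6, 0), -8))² = (152/15 - (-5)*0)² = (152/15 - 1*0)² = (152/15 + 0)² = (152/15)² = 23104/225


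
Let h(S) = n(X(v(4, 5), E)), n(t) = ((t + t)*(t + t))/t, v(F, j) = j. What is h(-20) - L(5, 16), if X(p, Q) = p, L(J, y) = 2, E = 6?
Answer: 18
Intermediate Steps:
n(t) = 4*t (n(t) = ((2*t)*(2*t))/t = (4*t**2)/t = 4*t)
h(S) = 20 (h(S) = 4*5 = 20)
h(-20) - L(5, 16) = 20 - 1*2 = 20 - 2 = 18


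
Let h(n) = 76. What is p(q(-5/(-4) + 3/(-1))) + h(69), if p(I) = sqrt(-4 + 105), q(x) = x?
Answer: 76 + sqrt(101) ≈ 86.050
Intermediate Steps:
p(I) = sqrt(101)
p(q(-5/(-4) + 3/(-1))) + h(69) = sqrt(101) + 76 = 76 + sqrt(101)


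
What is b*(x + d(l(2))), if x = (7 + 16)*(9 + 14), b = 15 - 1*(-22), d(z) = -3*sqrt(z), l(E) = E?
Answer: 19573 - 111*sqrt(2) ≈ 19416.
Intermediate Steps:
b = 37 (b = 15 + 22 = 37)
x = 529 (x = 23*23 = 529)
b*(x + d(l(2))) = 37*(529 - 3*sqrt(2)) = 19573 - 111*sqrt(2)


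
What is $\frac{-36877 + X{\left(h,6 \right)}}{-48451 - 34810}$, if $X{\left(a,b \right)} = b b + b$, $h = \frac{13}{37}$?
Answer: $\frac{265}{599} \approx 0.4424$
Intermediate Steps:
$h = \frac{13}{37}$ ($h = 13 \cdot \frac{1}{37} = \frac{13}{37} \approx 0.35135$)
$X{\left(a,b \right)} = b + b^{2}$ ($X{\left(a,b \right)} = b^{2} + b = b + b^{2}$)
$\frac{-36877 + X{\left(h,6 \right)}}{-48451 - 34810} = \frac{-36877 + 6 \left(1 + 6\right)}{-48451 - 34810} = \frac{-36877 + 6 \cdot 7}{-83261} = \left(-36877 + 42\right) \left(- \frac{1}{83261}\right) = \left(-36835\right) \left(- \frac{1}{83261}\right) = \frac{265}{599}$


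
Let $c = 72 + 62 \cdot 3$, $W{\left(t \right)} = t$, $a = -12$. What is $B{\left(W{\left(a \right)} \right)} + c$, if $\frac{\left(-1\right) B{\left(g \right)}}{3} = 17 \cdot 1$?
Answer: $207$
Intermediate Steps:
$c = 258$ ($c = 72 + 186 = 258$)
$B{\left(g \right)} = -51$ ($B{\left(g \right)} = - 3 \cdot 17 \cdot 1 = \left(-3\right) 17 = -51$)
$B{\left(W{\left(a \right)} \right)} + c = -51 + 258 = 207$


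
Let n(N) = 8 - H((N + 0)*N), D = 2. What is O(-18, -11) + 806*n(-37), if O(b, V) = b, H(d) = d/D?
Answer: -545277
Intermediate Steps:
H(d) = d/2
n(N) = 8 - N**2/2 (n(N) = 8 - (N + 0)*N/2 = 8 - N*N/2 = 8 - N**2/2)
O(-18, -11) + 806*n(-37) = -18 + 806*(8 - 1/2*(-37)**2) = -18 + 806*(8 - 1/2*1369) = -18 + 806*(8 - 1369/2) = -18 + 806*(-1353/2) = -18 - 545259 = -545277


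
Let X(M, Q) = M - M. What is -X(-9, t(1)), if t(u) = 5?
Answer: 0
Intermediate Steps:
X(M, Q) = 0
-X(-9, t(1)) = -1*0 = 0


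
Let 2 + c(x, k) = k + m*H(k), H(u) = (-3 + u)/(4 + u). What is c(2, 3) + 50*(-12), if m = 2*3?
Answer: -599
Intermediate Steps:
m = 6
H(u) = (-3 + u)/(4 + u)
c(x, k) = -2 + k + 6*(-3 + k)/(4 + k) (c(x, k) = -2 + (k + 6*((-3 + k)/(4 + k))) = -2 + (k + 6*(-3 + k)/(4 + k)) = -2 + k + 6*(-3 + k)/(4 + k))
c(2, 3) + 50*(-12) = (-26 + 3**2 + 8*3)/(4 + 3) + 50*(-12) = (-26 + 9 + 24)/7 - 600 = (1/7)*7 - 600 = 1 - 600 = -599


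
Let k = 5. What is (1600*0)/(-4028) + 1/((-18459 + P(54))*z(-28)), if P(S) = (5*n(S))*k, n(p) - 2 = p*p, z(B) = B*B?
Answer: 1/42720944 ≈ 2.3408e-8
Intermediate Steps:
z(B) = B²
n(p) = 2 + p² (n(p) = 2 + p*p = 2 + p²)
P(S) = 50 + 25*S² (P(S) = (5*(2 + S²))*5 = (10 + 5*S²)*5 = 50 + 25*S²)
(1600*0)/(-4028) + 1/((-18459 + P(54))*z(-28)) = (1600*0)/(-4028) + 1/((-18459 + (50 + 25*54²))*((-28)²)) = 0*(-1/4028) + 1/((-18459 + (50 + 25*2916))*784) = 0 + (1/784)/(-18459 + (50 + 72900)) = 0 + (1/784)/(-18459 + 72950) = 0 + (1/784)/54491 = 0 + (1/54491)*(1/784) = 0 + 1/42720944 = 1/42720944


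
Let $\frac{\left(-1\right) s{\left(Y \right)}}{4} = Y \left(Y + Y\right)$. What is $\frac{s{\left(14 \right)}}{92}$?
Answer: $- \frac{392}{23} \approx -17.043$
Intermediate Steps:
$s{\left(Y \right)} = - 8 Y^{2}$ ($s{\left(Y \right)} = - 4 Y \left(Y + Y\right) = - 4 Y 2 Y = - 4 \cdot 2 Y^{2} = - 8 Y^{2}$)
$\frac{s{\left(14 \right)}}{92} = \frac{\left(-8\right) 14^{2}}{92} = \left(-8\right) 196 \cdot \frac{1}{92} = \left(-1568\right) \frac{1}{92} = - \frac{392}{23}$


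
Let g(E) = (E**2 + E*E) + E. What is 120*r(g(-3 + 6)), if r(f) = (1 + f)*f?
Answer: 55440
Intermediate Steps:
g(E) = E + 2*E**2 (g(E) = (E**2 + E**2) + E = 2*E**2 + E = E + 2*E**2)
r(f) = f*(1 + f)
120*r(g(-3 + 6)) = 120*(((-3 + 6)*(1 + 2*(-3 + 6)))*(1 + (-3 + 6)*(1 + 2*(-3 + 6)))) = 120*((3*(1 + 2*3))*(1 + 3*(1 + 2*3))) = 120*((3*(1 + 6))*(1 + 3*(1 + 6))) = 120*((3*7)*(1 + 3*7)) = 120*(21*(1 + 21)) = 120*(21*22) = 120*462 = 55440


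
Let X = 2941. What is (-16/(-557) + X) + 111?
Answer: 1699980/557 ≈ 3052.0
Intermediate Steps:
(-16/(-557) + X) + 111 = (-16/(-557) + 2941) + 111 = (-16*(-1/557) + 2941) + 111 = (16/557 + 2941) + 111 = 1638153/557 + 111 = 1699980/557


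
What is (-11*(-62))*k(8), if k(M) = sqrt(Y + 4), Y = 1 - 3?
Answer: 682*sqrt(2) ≈ 964.49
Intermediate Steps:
Y = -2
k(M) = sqrt(2) (k(M) = sqrt(-2 + 4) = sqrt(2))
(-11*(-62))*k(8) = (-11*(-62))*sqrt(2) = 682*sqrt(2)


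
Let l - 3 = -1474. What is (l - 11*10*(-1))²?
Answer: 1852321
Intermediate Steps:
l = -1471 (l = 3 - 1474 = -1471)
(l - 11*10*(-1))² = (-1471 - 11*10*(-1))² = (-1471 - 110*(-1))² = (-1471 + 110)² = (-1361)² = 1852321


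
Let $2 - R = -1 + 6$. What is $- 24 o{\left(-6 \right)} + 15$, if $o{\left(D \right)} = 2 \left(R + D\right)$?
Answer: $447$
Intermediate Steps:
$R = -3$ ($R = 2 - \left(-1 + 6\right) = 2 - 5 = -3$)
$o{\left(D \right)} = -6 + 2 D$ ($o{\left(D \right)} = 2 \left(-3 + D\right) = -6 + 2 D$)
$- 24 o{\left(-6 \right)} + 15 = - 24 \left(-6 + 2 \left(-6\right)\right) + 15 = - 24 \left(-6 - 12\right) + 15 = \left(-24\right) \left(-18\right) + 15 = 432 + 15 = 447$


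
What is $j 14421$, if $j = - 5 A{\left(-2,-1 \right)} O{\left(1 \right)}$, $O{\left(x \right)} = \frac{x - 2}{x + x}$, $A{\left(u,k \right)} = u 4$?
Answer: $-288420$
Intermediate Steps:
$A{\left(u,k \right)} = 4 u$
$O{\left(x \right)} = \frac{-2 + x}{2 x}$
$j = -20$ ($j = - 5 \cdot 4 \left(-2\right) \frac{-2 + 1}{2 \cdot 1} = - 5 \left(- 8 \cdot \frac{1}{2} \cdot 1 \left(-1\right)\right) = - 5 \left(\left(-8\right) \left(- \frac{1}{2}\right)\right) = \left(-5\right) 4 = -20$)
$j 14421 = \left(-20\right) 14421 = -288420$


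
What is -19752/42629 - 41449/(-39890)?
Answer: 979022141/1700470810 ≈ 0.57574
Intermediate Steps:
-19752/42629 - 41449/(-39890) = -19752*1/42629 - 41449*(-1/39890) = -19752/42629 + 41449/39890 = 979022141/1700470810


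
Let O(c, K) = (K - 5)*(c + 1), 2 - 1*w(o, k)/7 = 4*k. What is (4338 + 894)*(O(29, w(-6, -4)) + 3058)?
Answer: 34991616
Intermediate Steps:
w(o, k) = 14 - 28*k
O(c, K) = (1 + c)*(-5 + K) (O(c, K) = (-5 + K)*(1 + c) = (1 + c)*(-5 + K))
(4338 + 894)*(O(29, w(-6, -4)) + 3058) = (4338 + 894)*((-5 + (14 - 28*(-4)) - 5*29 + (14 - 28*(-4))*29) + 3058) = 5232*((-5 + (14 + 112) - 145 + (14 + 112)*29) + 3058) = 5232*((-5 + 126 - 145 + 126*29) + 3058) = 5232*((-5 + 126 - 145 + 3654) + 3058) = 5232*(3630 + 3058) = 5232*6688 = 34991616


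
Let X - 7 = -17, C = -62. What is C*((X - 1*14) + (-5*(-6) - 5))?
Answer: -62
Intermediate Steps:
X = -10 (X = 7 - 17 = -10)
C*((X - 1*14) + (-5*(-6) - 5)) = -62*((-10 - 1*14) + (-5*(-6) - 5)) = -62*((-10 - 14) + (30 - 5)) = -62*(-24 + 25) = -62*1 = -62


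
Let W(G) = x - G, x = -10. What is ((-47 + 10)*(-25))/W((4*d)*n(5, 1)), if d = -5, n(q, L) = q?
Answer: 185/18 ≈ 10.278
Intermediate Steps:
W(G) = -10 - G
((-47 + 10)*(-25))/W((4*d)*n(5, 1)) = ((-47 + 10)*(-25))/(-10 - 4*(-5)*5) = (-37*(-25))/(-10 - (-20)*5) = 925/(-10 - 1*(-100)) = 925/(-10 + 100) = 925/90 = 925*(1/90) = 185/18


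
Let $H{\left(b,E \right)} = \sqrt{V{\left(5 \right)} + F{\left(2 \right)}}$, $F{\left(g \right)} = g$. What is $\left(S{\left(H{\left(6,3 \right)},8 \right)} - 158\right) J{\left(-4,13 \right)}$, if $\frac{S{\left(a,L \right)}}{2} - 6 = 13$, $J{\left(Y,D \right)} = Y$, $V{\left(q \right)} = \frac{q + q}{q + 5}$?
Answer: $480$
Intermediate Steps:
$V{\left(q \right)} = \frac{2 q}{5 + q}$
$H{\left(b,E \right)} = \sqrt{3}$ ($H{\left(b,E \right)} = \sqrt{2 \cdot 5 \frac{1}{5 + 5} + 2} = \sqrt{2 \cdot 5 \cdot \frac{1}{10} + 2} = \sqrt{1 + 2} = \sqrt{3}$)
$S{\left(a,L \right)} = 38$ ($S{\left(a,L \right)} = 12 + 2 \cdot 13 = 12 + 26 = 38$)
$\left(S{\left(H{\left(6,3 \right)},8 \right)} - 158\right) J{\left(-4,13 \right)} = \left(38 - 158\right) \left(-4\right) = \left(-120\right) \left(-4\right) = 480$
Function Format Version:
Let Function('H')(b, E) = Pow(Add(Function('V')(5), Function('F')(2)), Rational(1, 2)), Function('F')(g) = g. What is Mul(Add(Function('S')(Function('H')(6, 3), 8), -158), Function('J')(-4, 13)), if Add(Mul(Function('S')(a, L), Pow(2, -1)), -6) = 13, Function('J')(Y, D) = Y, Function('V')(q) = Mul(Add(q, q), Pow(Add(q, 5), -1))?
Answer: 480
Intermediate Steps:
Function('V')(q) = Mul(2, q, Pow(Add(5, q), -1)) (Function('V')(q) = Mul(Mul(2, q), Pow(Add(5, q), -1)) = Mul(2, q, Pow(Add(5, q), -1)))
Function('H')(b, E) = Pow(3, Rational(1, 2)) (Function('H')(b, E) = Pow(Add(Mul(2, 5, Pow(Add(5, 5), -1)), 2), Rational(1, 2)) = Pow(Add(Mul(2, 5, Pow(10, -1)), 2), Rational(1, 2)) = Pow(Add(Mul(2, 5, Rational(1, 10)), 2), Rational(1, 2)) = Pow(Add(1, 2), Rational(1, 2)) = Pow(3, Rational(1, 2)))
Function('S')(a, L) = 38 (Function('S')(a, L) = Add(12, Mul(2, 13)) = Add(12, 26) = 38)
Mul(Add(Function('S')(Function('H')(6, 3), 8), -158), Function('J')(-4, 13)) = Mul(Add(38, -158), -4) = Mul(-120, -4) = 480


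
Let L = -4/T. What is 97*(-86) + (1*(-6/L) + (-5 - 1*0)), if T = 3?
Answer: -16685/2 ≈ -8342.5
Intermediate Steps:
L = -4/3 ≈ -1.3333
97*(-86) + (1*(-6/L) + (-5 - 1*0)) = 97*(-86) + (1*(-6/(-4/3)) + (-5 - 1*0)) = -8342 + (1*(-6*(-3/4)) + (-5 + 0)) = -8342 + (1*(9/2) - 5) = -8342 + (9/2 - 5) = -8342 - 1/2 = -16685/2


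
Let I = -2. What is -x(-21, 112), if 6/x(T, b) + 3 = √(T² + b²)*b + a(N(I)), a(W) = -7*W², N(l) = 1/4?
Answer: -352/2779884001 - 401408*√265/13899420005 ≈ -0.00047025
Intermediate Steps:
N(l) = ¼
x(T, b) = 6/(-55/16 + b*√(T² + b²)) (x(T, b) = 6/(-3 + (√(T² + b²)*b - 7*(¼)²)) = 6/(-3 + (b*√(T² + b²) - 7*1/16)) = 6/(-3 + (b*√(T² + b²) - 7/16)) = 6/(-3 + (-7/16 + b*√(T² + b²))) = 6/(-55/16 + b*√(T² + b²)))
-x(-21, 112) = -96/(-55 + 16*112*√((-21)² + 112²)) = -96/(-55 + 16*112*√(441 + 12544)) = -96/(-55 + 16*112*√12985) = -96/(-55 + 16*112*(7*√265)) = -96/(-55 + 12544*√265)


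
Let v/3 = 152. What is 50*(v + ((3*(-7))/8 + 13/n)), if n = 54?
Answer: 2449525/108 ≈ 22681.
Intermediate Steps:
v = 456 (v = 3*152 = 456)
50*(v + ((3*(-7))/8 + 13/n)) = 50*(456 + ((3*(-7))/8 + 13/54)) = 50*(456 + (-21*⅛ + 13*(1/54))) = 50*(456 + (-21/8 + 13/54)) = 50*(456 - 515/216) = 50*(97981/216) = 2449525/108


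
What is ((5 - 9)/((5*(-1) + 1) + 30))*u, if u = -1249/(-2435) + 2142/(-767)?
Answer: 8515574/24279385 ≈ 0.35073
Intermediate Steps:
u = -4257787/1867645 (u = -1249*(-1/2435) + 2142*(-1/767) = 1249/2435 - 2142/767 = -4257787/1867645 ≈ -2.2798)
((5 - 9)/((5*(-1) + 1) + 30))*u = ((5 - 9)/((5*(-1) + 1) + 30))*(-4257787/1867645) = -4/((-5 + 1) + 30)*(-4257787/1867645) = -4/(-4 + 30)*(-4257787/1867645) = -4/26*(-4257787/1867645) = -4*1/26*(-4257787/1867645) = -2/13*(-4257787/1867645) = 8515574/24279385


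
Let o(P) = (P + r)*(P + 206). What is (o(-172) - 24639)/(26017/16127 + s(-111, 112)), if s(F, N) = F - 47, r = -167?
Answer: 194410985/840683 ≈ 231.25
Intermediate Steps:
s(F, N) = -47 + F
o(P) = (-167 + P)*(206 + P) (o(P) = (P - 167)*(P + 206) = (-167 + P)*(206 + P))
(o(-172) - 24639)/(26017/16127 + s(-111, 112)) = ((-34402 + (-172)² + 39*(-172)) - 24639)/(26017/16127 + (-47 - 111)) = ((-34402 + 29584 - 6708) - 24639)/(26017*(1/16127) - 158) = (-11526 - 24639)/(26017/16127 - 158) = -36165/(-2522049/16127) = -36165*(-16127/2522049) = 194410985/840683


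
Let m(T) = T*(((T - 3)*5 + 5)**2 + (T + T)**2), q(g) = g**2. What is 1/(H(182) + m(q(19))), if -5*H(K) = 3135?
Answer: 1/1351333922 ≈ 7.4001e-10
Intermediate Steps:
H(K) = -627 (H(K) = -1/5*3135 = -627)
m(T) = T*((-10 + 5*T)**2 + 4*T**2) (m(T) = T*(((-3 + T)*5 + 5)**2 + (2*T)**2) = T*(((-15 + 5*T) + 5)**2 + 4*T**2) = T*((-10 + 5*T)**2 + 4*T**2))
1/(H(182) + m(q(19))) = 1/(-627 + 19**2*(100 - 100*19**2 + 29*(19**2)**2)) = 1/(-627 + 361*(100 - 100*361 + 29*361**2)) = 1/(-627 + 361*(100 - 36100 + 29*130321)) = 1/(-627 + 361*(100 - 36100 + 3779309)) = 1/(-627 + 361*3743309) = 1/(-627 + 1351334549) = 1/1351333922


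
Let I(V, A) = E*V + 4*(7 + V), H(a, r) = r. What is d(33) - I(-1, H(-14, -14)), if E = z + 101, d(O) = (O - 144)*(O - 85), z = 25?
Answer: 5874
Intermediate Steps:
d(O) = (-144 + O)*(-85 + O)
E = 126 (E = 25 + 101 = 126)
I(V, A) = 28 + 130*V (I(V, A) = 126*V + 4*(7 + V) = 126*V + (28 + 4*V) = 28 + 130*V)
d(33) - I(-1, H(-14, -14)) = (12240 + 33**2 - 229*33) - (28 + 130*(-1)) = (12240 + 1089 - 7557) - (28 - 130) = 5772 - 1*(-102) = 5772 + 102 = 5874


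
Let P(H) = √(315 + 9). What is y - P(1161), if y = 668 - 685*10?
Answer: -6200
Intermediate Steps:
P(H) = 18 (P(H) = √324 = 18)
y = -6182 (y = 668 - 6850 = -6182)
y - P(1161) = -6182 - 1*18 = -6182 - 18 = -6200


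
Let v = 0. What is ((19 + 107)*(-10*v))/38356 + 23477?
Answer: 23477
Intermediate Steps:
((19 + 107)*(-10*v))/38356 + 23477 = ((19 + 107)*(-10*0))/38356 + 23477 = (126*0)*(1/38356) + 23477 = 0*(1/38356) + 23477 = 0 + 23477 = 23477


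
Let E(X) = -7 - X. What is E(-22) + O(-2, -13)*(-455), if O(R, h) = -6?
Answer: 2745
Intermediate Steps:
E(-22) + O(-2, -13)*(-455) = (-7 - 1*(-22)) - 6*(-455) = (-7 + 22) + 2730 = 15 + 2730 = 2745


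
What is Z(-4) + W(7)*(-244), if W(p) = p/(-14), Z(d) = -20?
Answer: 102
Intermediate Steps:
W(p) = -p/14 (W(p) = p*(-1/14) = -p/14)
Z(-4) + W(7)*(-244) = -20 - 1/14*7*(-244) = -20 - ½*(-244) = -20 + 122 = 102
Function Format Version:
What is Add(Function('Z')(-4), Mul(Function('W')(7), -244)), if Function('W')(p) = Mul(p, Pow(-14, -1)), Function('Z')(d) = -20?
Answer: 102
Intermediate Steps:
Function('W')(p) = Mul(Rational(-1, 14), p) (Function('W')(p) = Mul(p, Rational(-1, 14)) = Mul(Rational(-1, 14), p))
Add(Function('Z')(-4), Mul(Function('W')(7), -244)) = Add(-20, Mul(Mul(Rational(-1, 14), 7), -244)) = Add(-20, Mul(Rational(-1, 2), -244)) = Add(-20, 122) = 102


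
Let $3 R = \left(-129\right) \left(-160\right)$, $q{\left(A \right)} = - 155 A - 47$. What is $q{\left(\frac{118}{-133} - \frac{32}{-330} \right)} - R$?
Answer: $- \frac{29865001}{4389} \approx -6804.5$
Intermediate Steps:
$q{\left(A \right)} = -47 - 155 A$
$R = 6880$ ($R = \frac{\left(-129\right) \left(-160\right)}{3} = \frac{1}{3} \cdot 20640 = 6880$)
$q{\left(\frac{118}{-133} - \frac{32}{-330} \right)} - R = \left(-47 - 155 \left(\frac{118}{-133} - \frac{32}{-330}\right)\right) - 6880 = \left(-47 - 155 \left(118 \left(- \frac{1}{133}\right) - - \frac{16}{165}\right)\right) - 6880 = \left(-47 - 155 \left(- \frac{118}{133} + \frac{16}{165}\right)\right) - 6880 = \left(-47 - - \frac{537602}{4389}\right) - 6880 = \left(-47 + \frac{537602}{4389}\right) - 6880 = \frac{331319}{4389} - 6880 = - \frac{29865001}{4389}$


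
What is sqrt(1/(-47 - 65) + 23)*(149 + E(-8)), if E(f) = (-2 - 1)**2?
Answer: 395*sqrt(721)/14 ≈ 757.59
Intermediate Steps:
E(f) = 9 (E(f) = (-3)**2 = 9)
sqrt(1/(-47 - 65) + 23)*(149 + E(-8)) = sqrt(1/(-47 - 65) + 23)*(149 + 9) = sqrt(1/(-112) + 23)*158 = sqrt(-1/112 + 23)*158 = sqrt(2575/112)*158 = (5*sqrt(721)/28)*158 = 395*sqrt(721)/14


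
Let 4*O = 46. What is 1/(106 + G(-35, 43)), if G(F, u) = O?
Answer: 2/235 ≈ 0.0085106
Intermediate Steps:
O = 23/2 (O = (¼)*46 = 23/2 ≈ 11.500)
G(F, u) = 23/2
1/(106 + G(-35, 43)) = 1/(106 + 23/2) = 1/(235/2) = 2/235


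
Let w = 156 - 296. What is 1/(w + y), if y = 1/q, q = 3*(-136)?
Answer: -408/57121 ≈ -0.0071427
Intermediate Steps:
q = -408
w = -140
y = -1/408 (y = 1/(-408) = -1/408 ≈ -0.0024510)
1/(w + y) = 1/(-140 - 1/408) = 1/(-57121/408) = -408/57121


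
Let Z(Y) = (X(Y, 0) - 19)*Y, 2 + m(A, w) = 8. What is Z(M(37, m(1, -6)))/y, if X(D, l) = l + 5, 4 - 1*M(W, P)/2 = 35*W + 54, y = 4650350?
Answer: 3766/465035 ≈ 0.0080983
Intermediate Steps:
m(A, w) = 6 (m(A, w) = -2 + 8 = 6)
M(W, P) = -100 - 70*W (M(W, P) = 8 - 2*(35*W + 54) = 8 - 2*(54 + 35*W) = 8 + (-108 - 70*W) = -100 - 70*W)
X(D, l) = 5 + l
Z(Y) = -14*Y (Z(Y) = ((5 + 0) - 19)*Y = (5 - 19)*Y = -14*Y)
Z(M(37, m(1, -6)))/y = -14*(-100 - 70*37)/4650350 = -14*(-100 - 2590)*(1/4650350) = -14*(-2690)*(1/4650350) = 37660*(1/4650350) = 3766/465035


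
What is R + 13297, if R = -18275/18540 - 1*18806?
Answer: -20431027/3708 ≈ -5510.0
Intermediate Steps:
R = -69736303/3708 (R = -18275*1/18540 - 18806 = -3655/3708 - 18806 = -69736303/3708 ≈ -18807.)
R + 13297 = -69736303/3708 + 13297 = -20431027/3708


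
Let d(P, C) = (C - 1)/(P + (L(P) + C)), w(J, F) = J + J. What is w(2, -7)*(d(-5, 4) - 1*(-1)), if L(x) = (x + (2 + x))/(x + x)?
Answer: -56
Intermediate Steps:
w(J, F) = 2*J
L(x) = (2 + 2*x)/(2*x) (L(x) = (2 + 2*x)/((2*x)) = (2 + 2*x)*(1/(2*x)) = (2 + 2*x)/(2*x))
d(P, C) = (-1 + C)/(C + P + (1 + P)/P) (d(P, C) = (C - 1)/(P + ((1 + P)/P + C)) = (-1 + C)/(P + (C + (1 + P)/P)) = (-1 + C)/(C + P + (1 + P)/P))
w(2, -7)*(d(-5, 4) - 1*(-1)) = (2*2)*(-5*(-1 + 4)/(1 - 5 - 5*(4 - 5)) - 1*(-1)) = 4*(-5*3/(1 - 5 - 5*(-1)) + 1) = 4*(-5*3/(1 - 5 + 5) + 1) = 4*(-5*3/1 + 1) = 4*(-5*1*3 + 1) = 4*(-15 + 1) = 4*(-14) = -56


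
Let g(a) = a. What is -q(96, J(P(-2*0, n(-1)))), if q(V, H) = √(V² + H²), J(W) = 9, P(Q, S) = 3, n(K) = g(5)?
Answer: -3*√1033 ≈ -96.421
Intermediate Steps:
n(K) = 5
q(V, H) = √(H² + V²)
-q(96, J(P(-2*0, n(-1)))) = -√(9² + 96²) = -√(81 + 9216) = -√9297 = -3*√1033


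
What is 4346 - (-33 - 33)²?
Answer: -10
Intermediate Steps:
4346 - (-33 - 33)² = 4346 - 1*(-66)² = 4346 - 1*4356 = 4346 - 4356 = -10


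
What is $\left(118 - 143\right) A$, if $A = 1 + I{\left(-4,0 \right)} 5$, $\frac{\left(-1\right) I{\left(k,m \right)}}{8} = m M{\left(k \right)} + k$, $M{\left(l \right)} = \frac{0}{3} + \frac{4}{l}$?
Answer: $-4025$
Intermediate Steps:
$M{\left(l \right)} = \frac{4}{l}$ ($M{\left(l \right)} = 0 \cdot \frac{1}{3} + \frac{4}{l} = 0 + \frac{4}{l} = \frac{4}{l}$)
$I{\left(k,m \right)} = - 8 k - \frac{32 m}{k}$ ($I{\left(k,m \right)} = - 8 \left(m \frac{4}{k} + k\right) = - 8 \left(\frac{4 m}{k} + k\right) = - 8 \left(k + \frac{4 m}{k}\right) = - 8 k - \frac{32 m}{k}$)
$A = 161$ ($A = 1 + \left(\left(-8\right) \left(-4\right) - \frac{0}{-4}\right) 5 = 1 + \left(32 - 0 \left(- \frac{1}{4}\right)\right) 5 = 1 + \left(32 + 0\right) 5 = 1 + 32 \cdot 5 = 1 + 160 = 161$)
$\left(118 - 143\right) A = \left(118 - 143\right) 161 = \left(-25\right) 161 = -4025$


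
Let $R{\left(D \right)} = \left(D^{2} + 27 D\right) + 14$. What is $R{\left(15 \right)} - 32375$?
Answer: $-31731$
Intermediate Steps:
$R{\left(D \right)} = 14 + D^{2} + 27 D$
$R{\left(15 \right)} - 32375 = \left(14 + 15^{2} + 27 \cdot 15\right) - 32375 = \left(14 + 225 + 405\right) - 32375 = 644 - 32375 = -31731$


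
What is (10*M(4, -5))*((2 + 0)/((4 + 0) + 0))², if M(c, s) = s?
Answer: -25/2 ≈ -12.500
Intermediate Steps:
(10*M(4, -5))*((2 + 0)/((4 + 0) + 0))² = (10*(-5))*((2 + 0)/((4 + 0) + 0))² = -50*4/(4 + 0)² = -50*(2/4)² = -50*(2*(¼))² = -50*(½)² = -50*¼ = -25/2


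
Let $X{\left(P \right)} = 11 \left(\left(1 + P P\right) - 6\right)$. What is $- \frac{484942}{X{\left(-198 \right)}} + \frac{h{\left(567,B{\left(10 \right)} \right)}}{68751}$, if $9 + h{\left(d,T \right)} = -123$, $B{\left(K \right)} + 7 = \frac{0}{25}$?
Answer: $- \frac{11132388130}{9881558313} \approx -1.1266$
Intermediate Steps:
$B{\left(K \right)} = -7$ ($B{\left(K \right)} = -7 + \frac{0}{25} = -7 + 0 \cdot \frac{1}{25} = -7 + 0 = -7$)
$h{\left(d,T \right)} = -132$ ($h{\left(d,T \right)} = -9 - 123 = -132$)
$X{\left(P \right)} = -55 + 11 P^{2}$ ($X{\left(P \right)} = 11 \left(\left(1 + P^{2}\right) - 6\right) = 11 \left(-5 + P^{2}\right) = -55 + 11 P^{2}$)
$- \frac{484942}{X{\left(-198 \right)}} + \frac{h{\left(567,B{\left(10 \right)} \right)}}{68751} = - \frac{484942}{-55 + 11 \left(-198\right)^{2}} - \frac{132}{68751} = - \frac{484942}{-55 + 11 \cdot 39204} - \frac{44}{22917} = - \frac{484942}{-55 + 431244} - \frac{44}{22917} = - \frac{484942}{431189} - \frac{44}{22917} = - \frac{11132388130}{9881558313}$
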